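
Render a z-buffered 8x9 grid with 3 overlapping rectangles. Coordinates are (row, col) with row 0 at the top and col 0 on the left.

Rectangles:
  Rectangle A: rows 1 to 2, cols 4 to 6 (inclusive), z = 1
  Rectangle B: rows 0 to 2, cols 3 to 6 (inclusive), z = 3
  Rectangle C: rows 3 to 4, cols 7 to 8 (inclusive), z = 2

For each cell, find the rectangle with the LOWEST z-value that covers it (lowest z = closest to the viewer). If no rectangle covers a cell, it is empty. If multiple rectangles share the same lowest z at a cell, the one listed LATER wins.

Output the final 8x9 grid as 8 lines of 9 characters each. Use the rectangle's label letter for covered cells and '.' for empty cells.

...BBBB..
...BAAA..
...BAAA..
.......CC
.......CC
.........
.........
.........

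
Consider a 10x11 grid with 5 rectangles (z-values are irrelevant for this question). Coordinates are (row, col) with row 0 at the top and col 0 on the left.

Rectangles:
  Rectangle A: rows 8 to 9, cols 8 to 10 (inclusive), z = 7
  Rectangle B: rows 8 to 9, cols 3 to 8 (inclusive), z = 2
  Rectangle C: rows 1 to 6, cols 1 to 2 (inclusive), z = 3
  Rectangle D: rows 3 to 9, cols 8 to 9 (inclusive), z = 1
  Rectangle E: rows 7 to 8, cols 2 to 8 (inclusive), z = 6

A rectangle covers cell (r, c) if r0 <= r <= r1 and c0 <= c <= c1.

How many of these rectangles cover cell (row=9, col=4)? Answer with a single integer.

Check cell (9,4):
  A: rows 8-9 cols 8-10 -> outside (col miss)
  B: rows 8-9 cols 3-8 -> covers
  C: rows 1-6 cols 1-2 -> outside (row miss)
  D: rows 3-9 cols 8-9 -> outside (col miss)
  E: rows 7-8 cols 2-8 -> outside (row miss)
Count covering = 1

Answer: 1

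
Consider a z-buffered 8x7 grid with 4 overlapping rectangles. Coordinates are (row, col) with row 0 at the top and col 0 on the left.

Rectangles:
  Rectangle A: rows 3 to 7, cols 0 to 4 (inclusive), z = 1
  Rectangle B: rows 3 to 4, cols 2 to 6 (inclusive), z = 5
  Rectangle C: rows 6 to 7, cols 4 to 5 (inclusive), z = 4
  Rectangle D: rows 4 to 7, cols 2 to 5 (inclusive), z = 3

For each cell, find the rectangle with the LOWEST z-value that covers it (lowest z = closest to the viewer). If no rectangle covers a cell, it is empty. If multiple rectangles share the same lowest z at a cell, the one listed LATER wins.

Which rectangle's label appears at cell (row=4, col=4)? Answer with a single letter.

Answer: A

Derivation:
Check cell (4,4):
  A: rows 3-7 cols 0-4 z=1 -> covers; best now A (z=1)
  B: rows 3-4 cols 2-6 z=5 -> covers; best now A (z=1)
  C: rows 6-7 cols 4-5 -> outside (row miss)
  D: rows 4-7 cols 2-5 z=3 -> covers; best now A (z=1)
Winner: A at z=1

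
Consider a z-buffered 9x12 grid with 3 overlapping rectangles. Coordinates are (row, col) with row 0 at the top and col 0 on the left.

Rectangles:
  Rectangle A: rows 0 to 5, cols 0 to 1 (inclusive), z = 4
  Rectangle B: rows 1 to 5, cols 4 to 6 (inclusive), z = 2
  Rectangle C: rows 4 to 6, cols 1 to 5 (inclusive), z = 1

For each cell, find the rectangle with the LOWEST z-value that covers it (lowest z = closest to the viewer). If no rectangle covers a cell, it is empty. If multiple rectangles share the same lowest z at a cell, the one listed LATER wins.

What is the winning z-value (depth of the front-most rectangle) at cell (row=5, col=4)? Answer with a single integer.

Answer: 1

Derivation:
Check cell (5,4):
  A: rows 0-5 cols 0-1 -> outside (col miss)
  B: rows 1-5 cols 4-6 z=2 -> covers; best now B (z=2)
  C: rows 4-6 cols 1-5 z=1 -> covers; best now C (z=1)
Winner: C at z=1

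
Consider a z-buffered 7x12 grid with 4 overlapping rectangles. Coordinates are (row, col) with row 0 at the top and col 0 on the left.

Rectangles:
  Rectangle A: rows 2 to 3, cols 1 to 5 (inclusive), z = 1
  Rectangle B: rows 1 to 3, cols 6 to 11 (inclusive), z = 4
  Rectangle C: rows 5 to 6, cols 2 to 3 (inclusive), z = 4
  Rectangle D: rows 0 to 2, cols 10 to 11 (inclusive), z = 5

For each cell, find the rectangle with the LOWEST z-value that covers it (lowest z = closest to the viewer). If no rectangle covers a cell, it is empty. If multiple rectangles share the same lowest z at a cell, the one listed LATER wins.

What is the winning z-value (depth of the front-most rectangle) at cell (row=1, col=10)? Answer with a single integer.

Check cell (1,10):
  A: rows 2-3 cols 1-5 -> outside (row miss)
  B: rows 1-3 cols 6-11 z=4 -> covers; best now B (z=4)
  C: rows 5-6 cols 2-3 -> outside (row miss)
  D: rows 0-2 cols 10-11 z=5 -> covers; best now B (z=4)
Winner: B at z=4

Answer: 4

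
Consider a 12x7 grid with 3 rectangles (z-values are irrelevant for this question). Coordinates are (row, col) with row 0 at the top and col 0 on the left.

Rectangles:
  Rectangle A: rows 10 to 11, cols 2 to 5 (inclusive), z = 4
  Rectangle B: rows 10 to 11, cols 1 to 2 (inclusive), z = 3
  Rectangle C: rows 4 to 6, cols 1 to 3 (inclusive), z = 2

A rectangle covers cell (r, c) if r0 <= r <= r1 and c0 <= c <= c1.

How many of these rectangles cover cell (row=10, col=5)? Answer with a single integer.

Answer: 1

Derivation:
Check cell (10,5):
  A: rows 10-11 cols 2-5 -> covers
  B: rows 10-11 cols 1-2 -> outside (col miss)
  C: rows 4-6 cols 1-3 -> outside (row miss)
Count covering = 1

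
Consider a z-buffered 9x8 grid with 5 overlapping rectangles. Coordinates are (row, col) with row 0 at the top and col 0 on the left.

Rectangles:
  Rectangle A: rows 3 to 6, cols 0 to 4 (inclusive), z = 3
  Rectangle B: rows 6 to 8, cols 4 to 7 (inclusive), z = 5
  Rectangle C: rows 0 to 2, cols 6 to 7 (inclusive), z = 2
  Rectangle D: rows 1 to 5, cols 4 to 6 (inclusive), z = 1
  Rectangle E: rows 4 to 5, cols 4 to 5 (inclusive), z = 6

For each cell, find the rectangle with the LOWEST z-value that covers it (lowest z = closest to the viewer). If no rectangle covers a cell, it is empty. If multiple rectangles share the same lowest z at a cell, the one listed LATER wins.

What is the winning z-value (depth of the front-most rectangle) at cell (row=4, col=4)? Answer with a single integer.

Answer: 1

Derivation:
Check cell (4,4):
  A: rows 3-6 cols 0-4 z=3 -> covers; best now A (z=3)
  B: rows 6-8 cols 4-7 -> outside (row miss)
  C: rows 0-2 cols 6-7 -> outside (row miss)
  D: rows 1-5 cols 4-6 z=1 -> covers; best now D (z=1)
  E: rows 4-5 cols 4-5 z=6 -> covers; best now D (z=1)
Winner: D at z=1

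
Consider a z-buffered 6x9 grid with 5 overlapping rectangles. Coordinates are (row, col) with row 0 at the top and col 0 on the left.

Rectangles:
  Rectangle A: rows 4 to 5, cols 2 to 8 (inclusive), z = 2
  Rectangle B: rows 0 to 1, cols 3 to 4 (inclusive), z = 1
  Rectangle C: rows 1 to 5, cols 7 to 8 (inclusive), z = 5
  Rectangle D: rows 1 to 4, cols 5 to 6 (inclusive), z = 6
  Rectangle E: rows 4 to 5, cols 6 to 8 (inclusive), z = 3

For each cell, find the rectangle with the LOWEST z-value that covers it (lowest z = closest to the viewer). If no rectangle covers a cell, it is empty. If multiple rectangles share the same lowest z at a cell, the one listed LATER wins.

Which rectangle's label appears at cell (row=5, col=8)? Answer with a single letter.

Check cell (5,8):
  A: rows 4-5 cols 2-8 z=2 -> covers; best now A (z=2)
  B: rows 0-1 cols 3-4 -> outside (row miss)
  C: rows 1-5 cols 7-8 z=5 -> covers; best now A (z=2)
  D: rows 1-4 cols 5-6 -> outside (row miss)
  E: rows 4-5 cols 6-8 z=3 -> covers; best now A (z=2)
Winner: A at z=2

Answer: A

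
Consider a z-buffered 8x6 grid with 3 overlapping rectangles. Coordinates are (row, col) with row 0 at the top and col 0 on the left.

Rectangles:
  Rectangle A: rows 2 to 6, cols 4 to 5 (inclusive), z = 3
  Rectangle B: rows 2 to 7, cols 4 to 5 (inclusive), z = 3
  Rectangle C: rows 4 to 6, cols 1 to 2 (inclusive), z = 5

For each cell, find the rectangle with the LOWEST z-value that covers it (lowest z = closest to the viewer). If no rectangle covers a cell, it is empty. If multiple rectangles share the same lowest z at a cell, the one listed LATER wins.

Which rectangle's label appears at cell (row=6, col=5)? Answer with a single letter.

Check cell (6,5):
  A: rows 2-6 cols 4-5 z=3 -> covers; best now A (z=3)
  B: rows 2-7 cols 4-5 z=3 -> covers; best now B (z=3)
  C: rows 4-6 cols 1-2 -> outside (col miss)
Winner: B at z=3

Answer: B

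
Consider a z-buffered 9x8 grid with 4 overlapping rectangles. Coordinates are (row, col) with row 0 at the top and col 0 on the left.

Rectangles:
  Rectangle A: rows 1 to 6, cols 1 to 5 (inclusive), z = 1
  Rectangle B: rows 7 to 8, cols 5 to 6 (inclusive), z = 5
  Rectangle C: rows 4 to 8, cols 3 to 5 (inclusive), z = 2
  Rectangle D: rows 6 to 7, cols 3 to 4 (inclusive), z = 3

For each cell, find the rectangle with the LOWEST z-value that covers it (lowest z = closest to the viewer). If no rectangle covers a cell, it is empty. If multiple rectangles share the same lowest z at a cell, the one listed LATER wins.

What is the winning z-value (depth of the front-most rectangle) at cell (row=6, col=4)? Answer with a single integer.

Answer: 1

Derivation:
Check cell (6,4):
  A: rows 1-6 cols 1-5 z=1 -> covers; best now A (z=1)
  B: rows 7-8 cols 5-6 -> outside (row miss)
  C: rows 4-8 cols 3-5 z=2 -> covers; best now A (z=1)
  D: rows 6-7 cols 3-4 z=3 -> covers; best now A (z=1)
Winner: A at z=1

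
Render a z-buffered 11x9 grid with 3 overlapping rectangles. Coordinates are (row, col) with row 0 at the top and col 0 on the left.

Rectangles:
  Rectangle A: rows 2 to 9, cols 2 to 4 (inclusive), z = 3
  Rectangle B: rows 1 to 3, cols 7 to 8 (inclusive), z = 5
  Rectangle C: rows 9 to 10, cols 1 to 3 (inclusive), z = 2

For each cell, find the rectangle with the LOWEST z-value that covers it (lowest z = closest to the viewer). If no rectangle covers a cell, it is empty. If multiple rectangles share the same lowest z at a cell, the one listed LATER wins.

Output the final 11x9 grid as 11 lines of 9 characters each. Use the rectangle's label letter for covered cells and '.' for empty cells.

.........
.......BB
..AAA..BB
..AAA..BB
..AAA....
..AAA....
..AAA....
..AAA....
..AAA....
.CCCA....
.CCC.....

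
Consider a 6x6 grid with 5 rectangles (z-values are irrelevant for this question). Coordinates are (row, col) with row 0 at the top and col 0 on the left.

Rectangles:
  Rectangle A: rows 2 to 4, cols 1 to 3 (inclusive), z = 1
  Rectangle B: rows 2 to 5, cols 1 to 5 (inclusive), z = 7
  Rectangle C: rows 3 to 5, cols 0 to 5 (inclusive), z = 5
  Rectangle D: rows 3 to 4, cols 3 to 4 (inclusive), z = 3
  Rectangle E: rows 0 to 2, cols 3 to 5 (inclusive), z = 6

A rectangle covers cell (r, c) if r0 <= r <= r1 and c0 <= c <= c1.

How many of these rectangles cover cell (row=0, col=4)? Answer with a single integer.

Check cell (0,4):
  A: rows 2-4 cols 1-3 -> outside (row miss)
  B: rows 2-5 cols 1-5 -> outside (row miss)
  C: rows 3-5 cols 0-5 -> outside (row miss)
  D: rows 3-4 cols 3-4 -> outside (row miss)
  E: rows 0-2 cols 3-5 -> covers
Count covering = 1

Answer: 1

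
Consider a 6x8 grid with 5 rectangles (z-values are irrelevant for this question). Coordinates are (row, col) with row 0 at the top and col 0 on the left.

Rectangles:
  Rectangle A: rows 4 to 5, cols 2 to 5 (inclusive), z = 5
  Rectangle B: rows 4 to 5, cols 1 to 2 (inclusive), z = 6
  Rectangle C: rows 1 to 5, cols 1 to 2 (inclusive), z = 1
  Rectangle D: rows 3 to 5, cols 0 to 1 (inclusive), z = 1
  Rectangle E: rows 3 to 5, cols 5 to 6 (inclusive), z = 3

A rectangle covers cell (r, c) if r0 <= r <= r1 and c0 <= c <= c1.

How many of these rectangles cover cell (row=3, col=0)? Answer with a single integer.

Check cell (3,0):
  A: rows 4-5 cols 2-5 -> outside (row miss)
  B: rows 4-5 cols 1-2 -> outside (row miss)
  C: rows 1-5 cols 1-2 -> outside (col miss)
  D: rows 3-5 cols 0-1 -> covers
  E: rows 3-5 cols 5-6 -> outside (col miss)
Count covering = 1

Answer: 1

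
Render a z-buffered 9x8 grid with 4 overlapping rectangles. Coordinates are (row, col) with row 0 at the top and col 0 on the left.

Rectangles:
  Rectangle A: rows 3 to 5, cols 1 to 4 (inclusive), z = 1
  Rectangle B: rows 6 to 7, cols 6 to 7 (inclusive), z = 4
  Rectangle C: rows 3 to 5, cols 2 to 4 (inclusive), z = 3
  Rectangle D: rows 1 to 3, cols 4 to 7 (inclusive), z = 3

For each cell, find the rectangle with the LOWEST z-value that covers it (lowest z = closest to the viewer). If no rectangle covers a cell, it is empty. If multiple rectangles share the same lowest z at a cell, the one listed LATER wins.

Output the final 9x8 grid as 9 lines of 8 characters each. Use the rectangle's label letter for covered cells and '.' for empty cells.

........
....DDDD
....DDDD
.AAAADDD
.AAAA...
.AAAA...
......BB
......BB
........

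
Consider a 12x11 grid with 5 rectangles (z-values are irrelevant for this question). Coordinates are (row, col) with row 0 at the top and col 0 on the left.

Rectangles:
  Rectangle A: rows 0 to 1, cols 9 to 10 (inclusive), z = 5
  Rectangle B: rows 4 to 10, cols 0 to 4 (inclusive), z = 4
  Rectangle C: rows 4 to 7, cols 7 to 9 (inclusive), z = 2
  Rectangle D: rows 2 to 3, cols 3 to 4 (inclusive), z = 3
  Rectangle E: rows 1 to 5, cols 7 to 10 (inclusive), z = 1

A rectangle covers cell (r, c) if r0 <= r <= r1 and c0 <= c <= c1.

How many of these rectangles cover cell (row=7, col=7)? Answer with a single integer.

Answer: 1

Derivation:
Check cell (7,7):
  A: rows 0-1 cols 9-10 -> outside (row miss)
  B: rows 4-10 cols 0-4 -> outside (col miss)
  C: rows 4-7 cols 7-9 -> covers
  D: rows 2-3 cols 3-4 -> outside (row miss)
  E: rows 1-5 cols 7-10 -> outside (row miss)
Count covering = 1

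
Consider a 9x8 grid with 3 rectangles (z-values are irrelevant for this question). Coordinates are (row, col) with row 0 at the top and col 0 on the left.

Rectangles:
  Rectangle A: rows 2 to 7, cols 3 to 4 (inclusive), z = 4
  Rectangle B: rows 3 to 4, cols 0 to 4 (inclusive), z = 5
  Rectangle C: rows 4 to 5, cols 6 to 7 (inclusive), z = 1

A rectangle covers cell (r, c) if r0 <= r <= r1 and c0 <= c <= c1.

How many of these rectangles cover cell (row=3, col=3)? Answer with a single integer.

Check cell (3,3):
  A: rows 2-7 cols 3-4 -> covers
  B: rows 3-4 cols 0-4 -> covers
  C: rows 4-5 cols 6-7 -> outside (row miss)
Count covering = 2

Answer: 2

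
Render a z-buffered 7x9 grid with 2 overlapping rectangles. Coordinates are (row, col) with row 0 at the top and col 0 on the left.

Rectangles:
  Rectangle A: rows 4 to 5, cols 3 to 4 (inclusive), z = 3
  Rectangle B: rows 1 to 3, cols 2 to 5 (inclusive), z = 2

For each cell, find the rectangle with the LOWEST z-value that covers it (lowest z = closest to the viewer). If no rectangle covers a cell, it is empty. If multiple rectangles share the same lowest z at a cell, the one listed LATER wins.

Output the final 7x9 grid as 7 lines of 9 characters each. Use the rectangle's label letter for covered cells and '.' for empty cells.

.........
..BBBB...
..BBBB...
..BBBB...
...AA....
...AA....
.........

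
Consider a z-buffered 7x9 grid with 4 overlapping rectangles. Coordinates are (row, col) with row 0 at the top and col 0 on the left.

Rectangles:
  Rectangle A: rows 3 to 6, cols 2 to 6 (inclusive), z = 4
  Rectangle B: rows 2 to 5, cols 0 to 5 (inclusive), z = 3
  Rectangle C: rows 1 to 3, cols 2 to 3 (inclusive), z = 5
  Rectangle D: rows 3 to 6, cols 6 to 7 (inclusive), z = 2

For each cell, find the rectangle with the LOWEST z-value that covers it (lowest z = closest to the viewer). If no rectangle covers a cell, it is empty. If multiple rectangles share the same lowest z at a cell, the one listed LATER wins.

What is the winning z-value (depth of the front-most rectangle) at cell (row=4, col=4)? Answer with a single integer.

Check cell (4,4):
  A: rows 3-6 cols 2-6 z=4 -> covers; best now A (z=4)
  B: rows 2-5 cols 0-5 z=3 -> covers; best now B (z=3)
  C: rows 1-3 cols 2-3 -> outside (row miss)
  D: rows 3-6 cols 6-7 -> outside (col miss)
Winner: B at z=3

Answer: 3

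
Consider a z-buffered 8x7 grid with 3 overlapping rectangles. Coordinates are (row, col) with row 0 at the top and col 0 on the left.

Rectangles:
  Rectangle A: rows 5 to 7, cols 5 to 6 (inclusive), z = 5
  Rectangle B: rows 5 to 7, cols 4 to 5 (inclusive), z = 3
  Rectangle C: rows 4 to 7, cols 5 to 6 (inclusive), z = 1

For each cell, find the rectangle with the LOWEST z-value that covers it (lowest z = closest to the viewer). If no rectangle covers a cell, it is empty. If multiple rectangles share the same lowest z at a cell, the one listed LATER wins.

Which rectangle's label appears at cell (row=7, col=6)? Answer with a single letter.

Check cell (7,6):
  A: rows 5-7 cols 5-6 z=5 -> covers; best now A (z=5)
  B: rows 5-7 cols 4-5 -> outside (col miss)
  C: rows 4-7 cols 5-6 z=1 -> covers; best now C (z=1)
Winner: C at z=1

Answer: C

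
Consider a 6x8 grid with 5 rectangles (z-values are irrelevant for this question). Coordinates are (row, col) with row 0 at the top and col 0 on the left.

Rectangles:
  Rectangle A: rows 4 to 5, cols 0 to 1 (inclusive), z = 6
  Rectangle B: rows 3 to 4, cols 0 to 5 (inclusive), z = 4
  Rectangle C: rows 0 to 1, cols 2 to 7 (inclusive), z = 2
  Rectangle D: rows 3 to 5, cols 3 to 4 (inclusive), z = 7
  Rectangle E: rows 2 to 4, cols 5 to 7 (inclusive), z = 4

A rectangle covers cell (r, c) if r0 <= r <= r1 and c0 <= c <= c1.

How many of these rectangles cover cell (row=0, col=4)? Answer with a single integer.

Check cell (0,4):
  A: rows 4-5 cols 0-1 -> outside (row miss)
  B: rows 3-4 cols 0-5 -> outside (row miss)
  C: rows 0-1 cols 2-7 -> covers
  D: rows 3-5 cols 3-4 -> outside (row miss)
  E: rows 2-4 cols 5-7 -> outside (row miss)
Count covering = 1

Answer: 1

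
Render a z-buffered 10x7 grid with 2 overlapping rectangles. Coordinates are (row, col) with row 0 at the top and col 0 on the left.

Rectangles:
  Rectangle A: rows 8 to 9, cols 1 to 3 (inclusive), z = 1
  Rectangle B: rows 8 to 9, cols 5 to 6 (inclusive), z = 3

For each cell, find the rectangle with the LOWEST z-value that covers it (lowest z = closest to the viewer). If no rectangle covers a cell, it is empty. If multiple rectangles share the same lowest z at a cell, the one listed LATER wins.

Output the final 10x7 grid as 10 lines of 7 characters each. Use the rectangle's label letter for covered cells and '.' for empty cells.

.......
.......
.......
.......
.......
.......
.......
.......
.AAA.BB
.AAA.BB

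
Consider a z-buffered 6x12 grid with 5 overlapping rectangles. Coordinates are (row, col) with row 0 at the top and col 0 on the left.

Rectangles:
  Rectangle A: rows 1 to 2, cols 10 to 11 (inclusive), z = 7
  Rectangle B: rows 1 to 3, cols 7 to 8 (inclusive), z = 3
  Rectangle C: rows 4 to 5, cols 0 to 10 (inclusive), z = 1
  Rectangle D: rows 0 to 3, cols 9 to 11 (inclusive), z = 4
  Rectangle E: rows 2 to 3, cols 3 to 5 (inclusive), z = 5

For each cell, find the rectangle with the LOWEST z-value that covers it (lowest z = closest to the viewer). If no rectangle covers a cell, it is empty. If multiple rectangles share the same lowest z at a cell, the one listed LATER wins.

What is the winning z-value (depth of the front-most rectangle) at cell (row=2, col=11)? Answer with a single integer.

Check cell (2,11):
  A: rows 1-2 cols 10-11 z=7 -> covers; best now A (z=7)
  B: rows 1-3 cols 7-8 -> outside (col miss)
  C: rows 4-5 cols 0-10 -> outside (row miss)
  D: rows 0-3 cols 9-11 z=4 -> covers; best now D (z=4)
  E: rows 2-3 cols 3-5 -> outside (col miss)
Winner: D at z=4

Answer: 4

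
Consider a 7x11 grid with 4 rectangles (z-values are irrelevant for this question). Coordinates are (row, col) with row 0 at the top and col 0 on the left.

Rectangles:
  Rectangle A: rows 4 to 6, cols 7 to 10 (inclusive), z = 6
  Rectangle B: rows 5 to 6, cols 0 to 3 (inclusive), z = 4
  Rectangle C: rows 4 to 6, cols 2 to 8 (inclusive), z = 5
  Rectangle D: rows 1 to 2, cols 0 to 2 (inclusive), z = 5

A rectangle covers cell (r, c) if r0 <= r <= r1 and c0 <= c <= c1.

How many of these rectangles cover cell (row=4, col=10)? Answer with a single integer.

Answer: 1

Derivation:
Check cell (4,10):
  A: rows 4-6 cols 7-10 -> covers
  B: rows 5-6 cols 0-3 -> outside (row miss)
  C: rows 4-6 cols 2-8 -> outside (col miss)
  D: rows 1-2 cols 0-2 -> outside (row miss)
Count covering = 1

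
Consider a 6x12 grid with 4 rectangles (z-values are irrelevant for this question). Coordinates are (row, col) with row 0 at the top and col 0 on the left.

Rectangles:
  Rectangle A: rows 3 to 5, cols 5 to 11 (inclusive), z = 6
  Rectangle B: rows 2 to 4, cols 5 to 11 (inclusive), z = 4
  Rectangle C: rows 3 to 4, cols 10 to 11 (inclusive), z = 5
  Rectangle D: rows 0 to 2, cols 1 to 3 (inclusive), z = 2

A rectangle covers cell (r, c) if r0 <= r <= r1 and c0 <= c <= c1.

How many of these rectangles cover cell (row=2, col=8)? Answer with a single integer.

Check cell (2,8):
  A: rows 3-5 cols 5-11 -> outside (row miss)
  B: rows 2-4 cols 5-11 -> covers
  C: rows 3-4 cols 10-11 -> outside (row miss)
  D: rows 0-2 cols 1-3 -> outside (col miss)
Count covering = 1

Answer: 1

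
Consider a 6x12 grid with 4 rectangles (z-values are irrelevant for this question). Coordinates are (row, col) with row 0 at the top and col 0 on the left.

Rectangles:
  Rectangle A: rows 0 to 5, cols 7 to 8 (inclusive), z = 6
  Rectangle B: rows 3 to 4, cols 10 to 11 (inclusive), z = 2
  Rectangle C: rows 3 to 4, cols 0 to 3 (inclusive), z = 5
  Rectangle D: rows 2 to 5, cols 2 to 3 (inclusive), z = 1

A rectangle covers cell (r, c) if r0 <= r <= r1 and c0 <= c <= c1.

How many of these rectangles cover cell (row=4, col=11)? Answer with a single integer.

Check cell (4,11):
  A: rows 0-5 cols 7-8 -> outside (col miss)
  B: rows 3-4 cols 10-11 -> covers
  C: rows 3-4 cols 0-3 -> outside (col miss)
  D: rows 2-5 cols 2-3 -> outside (col miss)
Count covering = 1

Answer: 1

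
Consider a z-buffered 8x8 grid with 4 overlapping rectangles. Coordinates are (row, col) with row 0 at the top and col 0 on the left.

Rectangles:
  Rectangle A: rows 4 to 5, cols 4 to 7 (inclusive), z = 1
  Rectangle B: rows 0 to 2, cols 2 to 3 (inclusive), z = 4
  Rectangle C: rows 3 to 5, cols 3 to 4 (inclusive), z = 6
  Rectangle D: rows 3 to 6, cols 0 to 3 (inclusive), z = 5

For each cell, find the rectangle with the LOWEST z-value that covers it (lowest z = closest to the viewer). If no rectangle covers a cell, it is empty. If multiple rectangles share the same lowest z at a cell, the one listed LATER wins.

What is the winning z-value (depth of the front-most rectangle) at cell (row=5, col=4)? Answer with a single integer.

Answer: 1

Derivation:
Check cell (5,4):
  A: rows 4-5 cols 4-7 z=1 -> covers; best now A (z=1)
  B: rows 0-2 cols 2-3 -> outside (row miss)
  C: rows 3-5 cols 3-4 z=6 -> covers; best now A (z=1)
  D: rows 3-6 cols 0-3 -> outside (col miss)
Winner: A at z=1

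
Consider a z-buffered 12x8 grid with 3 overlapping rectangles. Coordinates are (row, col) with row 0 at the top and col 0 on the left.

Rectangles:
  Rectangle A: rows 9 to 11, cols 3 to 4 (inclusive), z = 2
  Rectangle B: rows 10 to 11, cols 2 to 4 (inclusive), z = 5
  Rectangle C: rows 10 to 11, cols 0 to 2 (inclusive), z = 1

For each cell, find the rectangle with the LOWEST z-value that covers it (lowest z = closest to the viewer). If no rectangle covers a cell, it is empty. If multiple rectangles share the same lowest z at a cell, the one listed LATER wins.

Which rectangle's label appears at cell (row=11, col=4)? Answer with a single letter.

Check cell (11,4):
  A: rows 9-11 cols 3-4 z=2 -> covers; best now A (z=2)
  B: rows 10-11 cols 2-4 z=5 -> covers; best now A (z=2)
  C: rows 10-11 cols 0-2 -> outside (col miss)
Winner: A at z=2

Answer: A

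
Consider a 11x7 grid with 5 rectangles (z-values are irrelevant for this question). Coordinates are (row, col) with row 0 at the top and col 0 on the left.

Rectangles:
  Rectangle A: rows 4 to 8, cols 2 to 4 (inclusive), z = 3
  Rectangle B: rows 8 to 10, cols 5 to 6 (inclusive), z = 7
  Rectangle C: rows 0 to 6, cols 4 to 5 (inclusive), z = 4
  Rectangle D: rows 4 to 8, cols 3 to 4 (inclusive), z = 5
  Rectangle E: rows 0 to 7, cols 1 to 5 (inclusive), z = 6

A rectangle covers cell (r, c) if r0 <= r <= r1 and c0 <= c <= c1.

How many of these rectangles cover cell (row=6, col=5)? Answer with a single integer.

Answer: 2

Derivation:
Check cell (6,5):
  A: rows 4-8 cols 2-4 -> outside (col miss)
  B: rows 8-10 cols 5-6 -> outside (row miss)
  C: rows 0-6 cols 4-5 -> covers
  D: rows 4-8 cols 3-4 -> outside (col miss)
  E: rows 0-7 cols 1-5 -> covers
Count covering = 2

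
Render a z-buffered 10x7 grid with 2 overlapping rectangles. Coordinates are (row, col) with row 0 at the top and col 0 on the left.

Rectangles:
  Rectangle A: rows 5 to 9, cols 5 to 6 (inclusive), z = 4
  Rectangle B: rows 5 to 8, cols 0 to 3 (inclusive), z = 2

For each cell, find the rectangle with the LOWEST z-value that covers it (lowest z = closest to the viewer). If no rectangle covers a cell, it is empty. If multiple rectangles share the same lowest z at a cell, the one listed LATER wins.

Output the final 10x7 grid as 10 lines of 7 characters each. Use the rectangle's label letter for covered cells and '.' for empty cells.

.......
.......
.......
.......
.......
BBBB.AA
BBBB.AA
BBBB.AA
BBBB.AA
.....AA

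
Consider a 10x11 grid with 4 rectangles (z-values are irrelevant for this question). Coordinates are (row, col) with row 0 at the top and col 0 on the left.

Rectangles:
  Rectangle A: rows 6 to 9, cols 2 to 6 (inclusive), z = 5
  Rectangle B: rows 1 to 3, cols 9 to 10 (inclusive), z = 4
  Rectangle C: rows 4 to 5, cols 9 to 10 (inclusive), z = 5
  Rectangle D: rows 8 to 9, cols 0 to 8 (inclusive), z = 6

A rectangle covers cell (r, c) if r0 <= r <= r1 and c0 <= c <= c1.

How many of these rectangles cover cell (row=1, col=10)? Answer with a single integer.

Check cell (1,10):
  A: rows 6-9 cols 2-6 -> outside (row miss)
  B: rows 1-3 cols 9-10 -> covers
  C: rows 4-5 cols 9-10 -> outside (row miss)
  D: rows 8-9 cols 0-8 -> outside (row miss)
Count covering = 1

Answer: 1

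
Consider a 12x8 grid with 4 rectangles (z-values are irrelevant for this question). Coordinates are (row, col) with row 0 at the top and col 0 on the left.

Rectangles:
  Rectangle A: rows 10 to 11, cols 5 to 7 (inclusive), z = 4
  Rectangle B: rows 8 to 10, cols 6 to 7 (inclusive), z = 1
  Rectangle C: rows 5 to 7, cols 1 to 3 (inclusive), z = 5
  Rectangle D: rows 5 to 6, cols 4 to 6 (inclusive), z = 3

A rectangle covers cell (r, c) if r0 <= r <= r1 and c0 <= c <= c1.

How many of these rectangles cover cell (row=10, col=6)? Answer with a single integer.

Check cell (10,6):
  A: rows 10-11 cols 5-7 -> covers
  B: rows 8-10 cols 6-7 -> covers
  C: rows 5-7 cols 1-3 -> outside (row miss)
  D: rows 5-6 cols 4-6 -> outside (row miss)
Count covering = 2

Answer: 2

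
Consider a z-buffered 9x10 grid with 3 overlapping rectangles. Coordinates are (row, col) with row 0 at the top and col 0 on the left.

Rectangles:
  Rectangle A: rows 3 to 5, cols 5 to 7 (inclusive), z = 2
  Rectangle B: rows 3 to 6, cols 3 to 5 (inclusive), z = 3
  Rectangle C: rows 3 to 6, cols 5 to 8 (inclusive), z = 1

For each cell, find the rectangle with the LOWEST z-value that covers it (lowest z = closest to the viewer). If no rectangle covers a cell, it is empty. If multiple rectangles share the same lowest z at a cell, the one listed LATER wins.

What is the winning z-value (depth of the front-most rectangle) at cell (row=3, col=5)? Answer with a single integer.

Answer: 1

Derivation:
Check cell (3,5):
  A: rows 3-5 cols 5-7 z=2 -> covers; best now A (z=2)
  B: rows 3-6 cols 3-5 z=3 -> covers; best now A (z=2)
  C: rows 3-6 cols 5-8 z=1 -> covers; best now C (z=1)
Winner: C at z=1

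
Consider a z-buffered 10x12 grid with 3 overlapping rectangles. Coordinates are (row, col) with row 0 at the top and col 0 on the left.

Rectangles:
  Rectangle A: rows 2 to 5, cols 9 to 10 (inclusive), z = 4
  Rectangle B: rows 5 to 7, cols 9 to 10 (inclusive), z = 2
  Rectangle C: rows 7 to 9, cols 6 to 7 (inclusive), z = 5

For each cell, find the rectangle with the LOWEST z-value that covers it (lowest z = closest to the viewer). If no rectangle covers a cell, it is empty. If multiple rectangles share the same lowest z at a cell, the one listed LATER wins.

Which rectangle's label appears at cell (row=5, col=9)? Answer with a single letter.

Check cell (5,9):
  A: rows 2-5 cols 9-10 z=4 -> covers; best now A (z=4)
  B: rows 5-7 cols 9-10 z=2 -> covers; best now B (z=2)
  C: rows 7-9 cols 6-7 -> outside (row miss)
Winner: B at z=2

Answer: B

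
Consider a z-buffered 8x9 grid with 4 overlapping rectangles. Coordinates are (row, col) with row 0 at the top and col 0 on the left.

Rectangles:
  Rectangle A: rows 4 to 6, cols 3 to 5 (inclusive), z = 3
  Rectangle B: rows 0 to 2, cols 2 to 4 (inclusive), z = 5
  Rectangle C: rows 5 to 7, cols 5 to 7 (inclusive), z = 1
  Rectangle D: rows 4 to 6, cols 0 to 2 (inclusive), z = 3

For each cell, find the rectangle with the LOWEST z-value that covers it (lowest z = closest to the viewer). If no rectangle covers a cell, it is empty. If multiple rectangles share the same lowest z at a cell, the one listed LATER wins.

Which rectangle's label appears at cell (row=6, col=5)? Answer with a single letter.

Check cell (6,5):
  A: rows 4-6 cols 3-5 z=3 -> covers; best now A (z=3)
  B: rows 0-2 cols 2-4 -> outside (row miss)
  C: rows 5-7 cols 5-7 z=1 -> covers; best now C (z=1)
  D: rows 4-6 cols 0-2 -> outside (col miss)
Winner: C at z=1

Answer: C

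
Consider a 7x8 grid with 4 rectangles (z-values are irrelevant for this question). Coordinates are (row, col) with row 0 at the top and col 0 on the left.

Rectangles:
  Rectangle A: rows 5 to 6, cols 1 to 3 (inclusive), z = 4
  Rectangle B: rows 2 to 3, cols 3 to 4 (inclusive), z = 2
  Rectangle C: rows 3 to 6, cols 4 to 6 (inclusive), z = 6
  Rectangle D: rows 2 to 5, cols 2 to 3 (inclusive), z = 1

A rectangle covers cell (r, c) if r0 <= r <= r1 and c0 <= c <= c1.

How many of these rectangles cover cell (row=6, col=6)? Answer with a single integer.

Check cell (6,6):
  A: rows 5-6 cols 1-3 -> outside (col miss)
  B: rows 2-3 cols 3-4 -> outside (row miss)
  C: rows 3-6 cols 4-6 -> covers
  D: rows 2-5 cols 2-3 -> outside (row miss)
Count covering = 1

Answer: 1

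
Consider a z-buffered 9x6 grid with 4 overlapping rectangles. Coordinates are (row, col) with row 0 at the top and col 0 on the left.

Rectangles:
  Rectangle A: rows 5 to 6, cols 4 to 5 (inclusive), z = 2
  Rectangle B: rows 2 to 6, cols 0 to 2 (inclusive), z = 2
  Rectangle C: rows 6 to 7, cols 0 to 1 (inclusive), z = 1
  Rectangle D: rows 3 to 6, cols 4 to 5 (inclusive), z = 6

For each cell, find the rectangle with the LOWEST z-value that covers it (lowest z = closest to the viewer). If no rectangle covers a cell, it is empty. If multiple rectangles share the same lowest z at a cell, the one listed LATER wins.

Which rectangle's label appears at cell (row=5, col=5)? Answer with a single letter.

Check cell (5,5):
  A: rows 5-6 cols 4-5 z=2 -> covers; best now A (z=2)
  B: rows 2-6 cols 0-2 -> outside (col miss)
  C: rows 6-7 cols 0-1 -> outside (row miss)
  D: rows 3-6 cols 4-5 z=6 -> covers; best now A (z=2)
Winner: A at z=2

Answer: A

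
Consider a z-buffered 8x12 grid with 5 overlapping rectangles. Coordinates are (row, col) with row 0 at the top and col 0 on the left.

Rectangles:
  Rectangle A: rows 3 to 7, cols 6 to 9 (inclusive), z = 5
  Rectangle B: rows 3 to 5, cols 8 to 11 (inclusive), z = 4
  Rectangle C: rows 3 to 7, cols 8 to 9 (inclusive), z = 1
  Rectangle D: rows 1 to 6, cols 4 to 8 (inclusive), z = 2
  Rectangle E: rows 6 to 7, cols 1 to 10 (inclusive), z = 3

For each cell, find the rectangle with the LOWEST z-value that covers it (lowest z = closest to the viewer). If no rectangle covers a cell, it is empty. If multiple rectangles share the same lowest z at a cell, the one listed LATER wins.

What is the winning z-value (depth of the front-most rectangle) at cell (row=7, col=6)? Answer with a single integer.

Answer: 3

Derivation:
Check cell (7,6):
  A: rows 3-7 cols 6-9 z=5 -> covers; best now A (z=5)
  B: rows 3-5 cols 8-11 -> outside (row miss)
  C: rows 3-7 cols 8-9 -> outside (col miss)
  D: rows 1-6 cols 4-8 -> outside (row miss)
  E: rows 6-7 cols 1-10 z=3 -> covers; best now E (z=3)
Winner: E at z=3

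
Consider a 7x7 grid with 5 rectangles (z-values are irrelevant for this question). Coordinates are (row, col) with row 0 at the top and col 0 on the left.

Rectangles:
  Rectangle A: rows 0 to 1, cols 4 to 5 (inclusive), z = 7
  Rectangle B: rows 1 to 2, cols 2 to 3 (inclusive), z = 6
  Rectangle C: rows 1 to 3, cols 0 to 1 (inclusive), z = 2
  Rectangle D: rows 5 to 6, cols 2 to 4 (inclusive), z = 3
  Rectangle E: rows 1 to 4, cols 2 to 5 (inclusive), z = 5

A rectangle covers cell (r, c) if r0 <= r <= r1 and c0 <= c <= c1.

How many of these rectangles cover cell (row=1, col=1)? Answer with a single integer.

Answer: 1

Derivation:
Check cell (1,1):
  A: rows 0-1 cols 4-5 -> outside (col miss)
  B: rows 1-2 cols 2-3 -> outside (col miss)
  C: rows 1-3 cols 0-1 -> covers
  D: rows 5-6 cols 2-4 -> outside (row miss)
  E: rows 1-4 cols 2-5 -> outside (col miss)
Count covering = 1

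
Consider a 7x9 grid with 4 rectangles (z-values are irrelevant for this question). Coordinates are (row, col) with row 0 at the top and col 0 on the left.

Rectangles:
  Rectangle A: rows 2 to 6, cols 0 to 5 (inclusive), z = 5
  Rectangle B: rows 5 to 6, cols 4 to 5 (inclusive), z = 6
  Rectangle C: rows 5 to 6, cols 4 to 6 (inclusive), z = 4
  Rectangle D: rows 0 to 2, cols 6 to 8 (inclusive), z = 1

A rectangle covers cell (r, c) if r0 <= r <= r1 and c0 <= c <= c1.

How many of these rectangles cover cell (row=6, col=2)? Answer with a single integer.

Answer: 1

Derivation:
Check cell (6,2):
  A: rows 2-6 cols 0-5 -> covers
  B: rows 5-6 cols 4-5 -> outside (col miss)
  C: rows 5-6 cols 4-6 -> outside (col miss)
  D: rows 0-2 cols 6-8 -> outside (row miss)
Count covering = 1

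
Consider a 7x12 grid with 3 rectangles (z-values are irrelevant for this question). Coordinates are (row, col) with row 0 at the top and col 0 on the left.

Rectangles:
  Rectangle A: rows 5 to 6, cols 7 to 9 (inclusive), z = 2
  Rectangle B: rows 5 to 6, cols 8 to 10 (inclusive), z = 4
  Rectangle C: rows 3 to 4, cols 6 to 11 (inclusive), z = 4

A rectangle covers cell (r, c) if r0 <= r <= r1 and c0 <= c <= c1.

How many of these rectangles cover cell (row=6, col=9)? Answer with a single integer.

Check cell (6,9):
  A: rows 5-6 cols 7-9 -> covers
  B: rows 5-6 cols 8-10 -> covers
  C: rows 3-4 cols 6-11 -> outside (row miss)
Count covering = 2

Answer: 2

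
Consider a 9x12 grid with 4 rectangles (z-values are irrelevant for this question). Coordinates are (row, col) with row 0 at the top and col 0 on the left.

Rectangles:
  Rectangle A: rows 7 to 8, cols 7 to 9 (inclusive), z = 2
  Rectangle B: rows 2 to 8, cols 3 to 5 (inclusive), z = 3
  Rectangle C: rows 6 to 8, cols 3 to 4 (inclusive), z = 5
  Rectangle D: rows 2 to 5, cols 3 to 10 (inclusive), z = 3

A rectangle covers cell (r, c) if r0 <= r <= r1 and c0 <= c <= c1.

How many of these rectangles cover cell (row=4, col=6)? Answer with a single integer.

Check cell (4,6):
  A: rows 7-8 cols 7-9 -> outside (row miss)
  B: rows 2-8 cols 3-5 -> outside (col miss)
  C: rows 6-8 cols 3-4 -> outside (row miss)
  D: rows 2-5 cols 3-10 -> covers
Count covering = 1

Answer: 1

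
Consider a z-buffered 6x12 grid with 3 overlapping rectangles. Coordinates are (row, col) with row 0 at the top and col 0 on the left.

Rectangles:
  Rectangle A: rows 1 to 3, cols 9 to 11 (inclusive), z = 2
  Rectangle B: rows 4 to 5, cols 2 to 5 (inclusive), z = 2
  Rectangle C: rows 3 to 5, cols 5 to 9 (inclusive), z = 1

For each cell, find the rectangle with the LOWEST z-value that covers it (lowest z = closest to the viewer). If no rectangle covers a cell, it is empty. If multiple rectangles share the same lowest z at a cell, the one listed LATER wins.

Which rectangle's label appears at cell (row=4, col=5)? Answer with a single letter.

Answer: C

Derivation:
Check cell (4,5):
  A: rows 1-3 cols 9-11 -> outside (row miss)
  B: rows 4-5 cols 2-5 z=2 -> covers; best now B (z=2)
  C: rows 3-5 cols 5-9 z=1 -> covers; best now C (z=1)
Winner: C at z=1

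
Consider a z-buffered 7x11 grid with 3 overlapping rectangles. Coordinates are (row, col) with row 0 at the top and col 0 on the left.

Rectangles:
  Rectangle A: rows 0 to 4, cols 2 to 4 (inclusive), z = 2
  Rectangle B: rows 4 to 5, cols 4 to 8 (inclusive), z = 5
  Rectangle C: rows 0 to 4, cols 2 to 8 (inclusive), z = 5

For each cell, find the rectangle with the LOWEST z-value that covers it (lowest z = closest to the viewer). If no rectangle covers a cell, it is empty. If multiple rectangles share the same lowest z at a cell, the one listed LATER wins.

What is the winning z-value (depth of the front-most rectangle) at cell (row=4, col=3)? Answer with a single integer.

Check cell (4,3):
  A: rows 0-4 cols 2-4 z=2 -> covers; best now A (z=2)
  B: rows 4-5 cols 4-8 -> outside (col miss)
  C: rows 0-4 cols 2-8 z=5 -> covers; best now A (z=2)
Winner: A at z=2

Answer: 2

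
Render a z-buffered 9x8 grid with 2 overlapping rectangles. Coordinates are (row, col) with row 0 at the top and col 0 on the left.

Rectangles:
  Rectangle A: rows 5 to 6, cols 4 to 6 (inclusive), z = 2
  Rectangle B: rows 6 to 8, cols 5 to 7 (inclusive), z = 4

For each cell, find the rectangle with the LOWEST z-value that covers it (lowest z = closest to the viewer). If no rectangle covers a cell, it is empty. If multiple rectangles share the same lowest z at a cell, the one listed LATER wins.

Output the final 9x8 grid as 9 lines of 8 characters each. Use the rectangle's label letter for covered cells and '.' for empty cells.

........
........
........
........
........
....AAA.
....AAAB
.....BBB
.....BBB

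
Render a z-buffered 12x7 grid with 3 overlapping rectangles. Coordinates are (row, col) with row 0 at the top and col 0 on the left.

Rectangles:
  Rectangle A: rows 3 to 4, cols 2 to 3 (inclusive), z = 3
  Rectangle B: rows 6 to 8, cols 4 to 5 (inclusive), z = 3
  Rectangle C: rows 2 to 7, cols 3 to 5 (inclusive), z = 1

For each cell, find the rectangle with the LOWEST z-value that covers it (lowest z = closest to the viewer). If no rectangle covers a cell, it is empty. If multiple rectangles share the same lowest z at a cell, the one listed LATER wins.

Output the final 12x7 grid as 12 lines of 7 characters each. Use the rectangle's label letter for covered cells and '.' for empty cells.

.......
.......
...CCC.
..ACCC.
..ACCC.
...CCC.
...CCC.
...CCC.
....BB.
.......
.......
.......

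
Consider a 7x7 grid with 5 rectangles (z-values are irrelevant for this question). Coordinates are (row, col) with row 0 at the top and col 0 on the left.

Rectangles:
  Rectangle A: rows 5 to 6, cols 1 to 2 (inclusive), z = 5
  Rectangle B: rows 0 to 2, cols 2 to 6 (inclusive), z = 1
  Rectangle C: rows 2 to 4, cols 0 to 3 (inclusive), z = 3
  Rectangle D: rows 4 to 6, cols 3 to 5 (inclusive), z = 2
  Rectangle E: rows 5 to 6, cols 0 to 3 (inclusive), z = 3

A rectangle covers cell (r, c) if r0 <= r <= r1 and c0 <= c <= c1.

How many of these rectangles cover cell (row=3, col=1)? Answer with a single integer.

Answer: 1

Derivation:
Check cell (3,1):
  A: rows 5-6 cols 1-2 -> outside (row miss)
  B: rows 0-2 cols 2-6 -> outside (row miss)
  C: rows 2-4 cols 0-3 -> covers
  D: rows 4-6 cols 3-5 -> outside (row miss)
  E: rows 5-6 cols 0-3 -> outside (row miss)
Count covering = 1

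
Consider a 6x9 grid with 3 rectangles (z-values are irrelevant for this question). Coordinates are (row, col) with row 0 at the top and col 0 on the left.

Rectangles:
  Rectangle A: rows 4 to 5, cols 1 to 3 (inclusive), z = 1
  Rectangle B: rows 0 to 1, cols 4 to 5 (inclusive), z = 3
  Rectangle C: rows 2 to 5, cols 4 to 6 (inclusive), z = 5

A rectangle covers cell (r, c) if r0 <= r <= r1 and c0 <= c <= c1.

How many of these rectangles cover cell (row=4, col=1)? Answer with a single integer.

Answer: 1

Derivation:
Check cell (4,1):
  A: rows 4-5 cols 1-3 -> covers
  B: rows 0-1 cols 4-5 -> outside (row miss)
  C: rows 2-5 cols 4-6 -> outside (col miss)
Count covering = 1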